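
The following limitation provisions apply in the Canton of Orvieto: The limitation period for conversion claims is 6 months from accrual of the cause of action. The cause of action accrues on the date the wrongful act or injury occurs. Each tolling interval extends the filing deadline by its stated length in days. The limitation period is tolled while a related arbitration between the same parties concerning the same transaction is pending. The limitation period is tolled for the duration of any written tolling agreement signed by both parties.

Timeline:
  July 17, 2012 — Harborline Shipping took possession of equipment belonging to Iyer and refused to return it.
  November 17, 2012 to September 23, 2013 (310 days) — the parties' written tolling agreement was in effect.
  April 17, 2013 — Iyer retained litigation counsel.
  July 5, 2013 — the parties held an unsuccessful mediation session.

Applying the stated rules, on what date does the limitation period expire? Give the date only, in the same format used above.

November 23, 2013

The cause of action accrued on July 17, 2012, the date of the act.
Adding the 6 months base period to July 17, 2012 gives a deadline of January 17, 2013, before any tolling.
Because the written tolling agreement ran from November 17, 2012 to September 23, 2013, the deadline is extended by 310 days to November 23, 2013.
Nothing else in the chronology tolls or restarts the period.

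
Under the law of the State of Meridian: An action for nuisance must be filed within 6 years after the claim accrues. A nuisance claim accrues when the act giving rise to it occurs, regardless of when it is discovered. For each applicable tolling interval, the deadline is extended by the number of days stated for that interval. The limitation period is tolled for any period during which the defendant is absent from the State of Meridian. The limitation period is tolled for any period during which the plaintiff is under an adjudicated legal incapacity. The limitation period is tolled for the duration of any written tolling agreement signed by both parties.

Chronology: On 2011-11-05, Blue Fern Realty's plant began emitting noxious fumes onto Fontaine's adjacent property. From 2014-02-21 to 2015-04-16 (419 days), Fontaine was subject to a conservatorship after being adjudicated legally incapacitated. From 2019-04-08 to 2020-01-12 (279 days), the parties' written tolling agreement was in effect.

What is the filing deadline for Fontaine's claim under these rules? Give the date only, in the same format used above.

The limitation period began to run on 2011-11-05.
Adding the 6 years base period to 2011-11-05 gives a deadline of 2017-11-05, before any tolling.
The plaintiff's legal incapacity from 2014-02-21 to 2015-04-16 tolled the period for 419 days, extending the deadline to 2018-12-29.
The written tolling agreement starting 2019-04-08 came too late — the period had run on 2018-12-29 — and so does not extend the deadline.

2018-12-29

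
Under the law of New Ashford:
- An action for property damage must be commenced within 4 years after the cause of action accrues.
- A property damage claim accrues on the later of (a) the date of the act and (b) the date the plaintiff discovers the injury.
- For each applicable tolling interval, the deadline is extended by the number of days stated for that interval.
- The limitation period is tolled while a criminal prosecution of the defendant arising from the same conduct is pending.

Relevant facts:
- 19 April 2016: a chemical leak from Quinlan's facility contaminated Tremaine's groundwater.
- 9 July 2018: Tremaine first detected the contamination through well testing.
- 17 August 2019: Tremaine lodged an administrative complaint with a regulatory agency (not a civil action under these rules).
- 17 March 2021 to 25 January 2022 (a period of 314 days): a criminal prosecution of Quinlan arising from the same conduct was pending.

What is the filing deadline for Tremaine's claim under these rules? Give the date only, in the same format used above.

19 May 2023

The claim accrued on 9 July 2018 — the later of the 19 April 2016 act and the 9 July 2018 discovery.
The untolled deadline — 4 years after 9 July 2018 — is 9 July 2022.
The pending criminal prosecution from 17 March 2021 to 25 January 2022 tolled the period for 314 days, extending the deadline to 19 May 2023.
The other events in the timeline have no effect on the limitation period under the stated rules.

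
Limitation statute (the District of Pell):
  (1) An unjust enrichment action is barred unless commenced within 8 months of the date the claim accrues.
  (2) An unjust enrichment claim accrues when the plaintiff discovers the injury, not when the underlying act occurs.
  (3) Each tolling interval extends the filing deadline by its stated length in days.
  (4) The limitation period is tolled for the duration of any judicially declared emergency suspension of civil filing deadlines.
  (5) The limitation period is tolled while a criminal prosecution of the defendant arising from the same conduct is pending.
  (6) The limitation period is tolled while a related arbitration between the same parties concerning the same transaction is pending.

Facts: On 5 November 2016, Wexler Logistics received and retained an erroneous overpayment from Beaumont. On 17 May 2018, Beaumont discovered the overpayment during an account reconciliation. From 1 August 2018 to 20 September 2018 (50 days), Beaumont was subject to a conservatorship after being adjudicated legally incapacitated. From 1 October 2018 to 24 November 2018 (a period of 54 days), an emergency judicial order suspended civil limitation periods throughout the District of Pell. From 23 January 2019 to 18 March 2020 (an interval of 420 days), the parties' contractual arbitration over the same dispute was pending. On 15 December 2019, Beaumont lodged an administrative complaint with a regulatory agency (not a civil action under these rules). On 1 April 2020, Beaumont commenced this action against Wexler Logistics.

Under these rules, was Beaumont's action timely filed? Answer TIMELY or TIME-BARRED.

TIMELY

Under the discovery rule, the claim accrued on 17 May 2018, when Beaumont discovered the injury — not on the 5 November 2016 date of the underlying act.
8 months from 17 May 2018 is 17 January 2019.
Because the emergency suspension of filing deadlines ran from 1 October 2018 to 24 November 2018, the deadline is extended by 54 days to 12 March 2019.
Because the pending related arbitration ran from 23 January 2019 to 18 March 2020, the deadline is extended by 420 days to 5 May 2020.
Although the plaintiff's incapacity ran from 1 August 2018 to 20 September 2018, the stated rules do not make that a tolling event, so it is disregarded.
None of the other events listed affects the running of the period under the stated rules.
The 1 April 2020 filing precedes the 5 May 2020 deadline; the claim is timely.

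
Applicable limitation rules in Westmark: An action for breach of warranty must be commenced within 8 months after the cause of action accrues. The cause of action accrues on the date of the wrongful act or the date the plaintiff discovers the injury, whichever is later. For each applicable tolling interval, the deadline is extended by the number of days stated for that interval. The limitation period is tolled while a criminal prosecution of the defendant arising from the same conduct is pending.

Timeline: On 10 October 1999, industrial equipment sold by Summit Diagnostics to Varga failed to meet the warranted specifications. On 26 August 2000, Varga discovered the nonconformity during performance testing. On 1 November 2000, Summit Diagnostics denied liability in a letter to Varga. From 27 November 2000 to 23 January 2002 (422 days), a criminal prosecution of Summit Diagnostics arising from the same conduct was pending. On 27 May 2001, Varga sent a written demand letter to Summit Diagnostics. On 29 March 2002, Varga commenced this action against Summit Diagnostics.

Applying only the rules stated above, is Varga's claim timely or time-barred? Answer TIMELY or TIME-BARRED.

The claim accrued on 26 August 2000 — the later of the 10 October 1999 act and the 26 August 2000 discovery.
The untolled deadline — 8 months after 26 August 2000 — is 26 April 2001.
The period was tolled for 422 days by the pending criminal prosecution (27 November 2000 to 23 January 2002), pushing the deadline to 22 June 2002.
The other events in the timeline have no effect on the limitation period under the stated rules.
Varga filed on 29 March 2002, before the 22 June 2002 deadline, so the action is timely.

TIMELY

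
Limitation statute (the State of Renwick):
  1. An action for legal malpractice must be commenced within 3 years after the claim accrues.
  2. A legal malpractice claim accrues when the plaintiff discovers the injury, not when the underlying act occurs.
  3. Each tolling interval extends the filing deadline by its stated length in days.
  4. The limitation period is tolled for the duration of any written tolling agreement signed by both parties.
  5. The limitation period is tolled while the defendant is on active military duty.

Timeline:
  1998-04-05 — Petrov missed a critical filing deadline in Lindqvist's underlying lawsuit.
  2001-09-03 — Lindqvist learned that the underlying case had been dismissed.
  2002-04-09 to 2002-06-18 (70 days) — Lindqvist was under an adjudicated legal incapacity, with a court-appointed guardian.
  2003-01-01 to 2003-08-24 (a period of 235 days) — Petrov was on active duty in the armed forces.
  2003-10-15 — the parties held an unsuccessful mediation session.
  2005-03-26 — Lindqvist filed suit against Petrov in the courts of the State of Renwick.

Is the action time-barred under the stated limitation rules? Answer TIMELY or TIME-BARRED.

TIMELY

Under the discovery rule, the claim accrued on 2001-09-03, when Lindqvist discovered the injury — not on the 1998-04-05 date of the underlying act.
Adding the 3 years base period to 2001-09-03 gives a deadline of 2004-09-03, before any tolling.
Because the defendant's active military service ran from 2003-01-01 to 2003-08-24, the deadline is extended by 235 days to 2005-04-26.
The plaintiff's legal incapacity from 2002-04-09 to 2002-06-18 does not toll the period, because no stated rule makes the plaintiff's incapacity a tolling event.
Nothing else in the chronology tolls or restarts the period.
The 2005-03-26 filing precedes the 2005-04-26 deadline; the claim is timely.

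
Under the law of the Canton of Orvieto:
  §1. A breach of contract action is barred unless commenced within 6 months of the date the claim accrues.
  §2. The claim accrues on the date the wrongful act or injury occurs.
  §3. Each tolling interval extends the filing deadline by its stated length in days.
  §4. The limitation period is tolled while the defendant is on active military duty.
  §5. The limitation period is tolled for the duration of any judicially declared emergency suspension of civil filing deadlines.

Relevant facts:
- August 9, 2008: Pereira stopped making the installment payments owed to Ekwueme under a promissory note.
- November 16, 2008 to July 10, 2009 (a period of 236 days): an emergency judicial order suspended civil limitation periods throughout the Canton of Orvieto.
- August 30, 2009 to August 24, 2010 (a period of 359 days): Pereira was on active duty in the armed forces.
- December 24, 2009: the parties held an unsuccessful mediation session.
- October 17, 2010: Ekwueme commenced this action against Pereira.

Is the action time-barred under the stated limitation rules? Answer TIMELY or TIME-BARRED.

The claim accrued on August 9, 2008, when the wrongful act occurred.
6 months from August 9, 2008 is February 9, 2009.
The emergency suspension of filing deadlines from November 16, 2008 to July 10, 2009 tolled the period for 236 days, extending the deadline to October 3, 2009.
The period was tolled for 359 days by the defendant's active military service (August 30, 2009 to August 24, 2010), pushing the deadline to September 27, 2010.
The other events in the timeline have no effect on the limitation period under the stated rules.
The October 17, 2010 filing falls after the September 27, 2010 deadline; the claim is time-barred.

TIME-BARRED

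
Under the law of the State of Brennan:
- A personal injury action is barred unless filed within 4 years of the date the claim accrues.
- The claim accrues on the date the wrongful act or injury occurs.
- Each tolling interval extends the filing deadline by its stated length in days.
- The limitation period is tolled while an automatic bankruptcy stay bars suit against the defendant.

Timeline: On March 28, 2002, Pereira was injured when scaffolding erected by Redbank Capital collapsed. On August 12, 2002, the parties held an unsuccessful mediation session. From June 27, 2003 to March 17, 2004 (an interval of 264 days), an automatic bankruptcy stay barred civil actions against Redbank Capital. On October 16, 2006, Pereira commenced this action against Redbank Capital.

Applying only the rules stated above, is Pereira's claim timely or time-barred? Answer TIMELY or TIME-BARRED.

TIMELY

The limitation period began to run on March 28, 2002.
The untolled deadline — 4 years after March 28, 2002 — is March 28, 2006.
Because the automatic bankruptcy stay ran from June 27, 2003 to March 17, 2004, the deadline is extended by 264 days to December 17, 2006.
None of the other events listed affects the running of the period under the stated rules.
Pereira filed on October 16, 2006, before the December 17, 2006 deadline, so the action is timely.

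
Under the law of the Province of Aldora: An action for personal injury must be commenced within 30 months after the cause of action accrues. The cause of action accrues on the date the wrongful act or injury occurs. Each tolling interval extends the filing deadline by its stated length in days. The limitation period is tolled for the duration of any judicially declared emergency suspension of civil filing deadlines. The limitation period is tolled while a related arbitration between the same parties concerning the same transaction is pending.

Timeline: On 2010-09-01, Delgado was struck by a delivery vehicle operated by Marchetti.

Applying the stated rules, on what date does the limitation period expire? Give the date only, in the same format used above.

2013-03-01

The cause of action accrued on 2010-09-01, the date of the act.
30 months from 2010-09-01 is 2013-03-01.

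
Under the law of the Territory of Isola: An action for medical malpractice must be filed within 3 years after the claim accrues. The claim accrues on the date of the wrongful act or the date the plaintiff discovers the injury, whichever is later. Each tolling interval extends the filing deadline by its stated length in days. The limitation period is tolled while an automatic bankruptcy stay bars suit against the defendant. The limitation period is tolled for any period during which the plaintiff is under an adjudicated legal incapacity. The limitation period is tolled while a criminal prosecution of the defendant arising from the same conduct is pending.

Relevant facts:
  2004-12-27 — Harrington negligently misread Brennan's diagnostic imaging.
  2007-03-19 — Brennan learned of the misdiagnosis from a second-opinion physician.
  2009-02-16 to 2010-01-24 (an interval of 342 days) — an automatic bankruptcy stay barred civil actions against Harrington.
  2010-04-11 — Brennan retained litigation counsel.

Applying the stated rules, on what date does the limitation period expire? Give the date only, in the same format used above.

2011-02-24

The claim accrued on 2007-03-19 — the later of the 2004-12-27 act and the 2007-03-19 discovery.
The untolled deadline — 3 years after 2007-03-19 — is 2010-03-19.
The period was tolled for 342 days by the automatic bankruptcy stay (2009-02-16 to 2010-01-24), pushing the deadline to 2011-02-24.
Nothing else in the chronology tolls or restarts the period.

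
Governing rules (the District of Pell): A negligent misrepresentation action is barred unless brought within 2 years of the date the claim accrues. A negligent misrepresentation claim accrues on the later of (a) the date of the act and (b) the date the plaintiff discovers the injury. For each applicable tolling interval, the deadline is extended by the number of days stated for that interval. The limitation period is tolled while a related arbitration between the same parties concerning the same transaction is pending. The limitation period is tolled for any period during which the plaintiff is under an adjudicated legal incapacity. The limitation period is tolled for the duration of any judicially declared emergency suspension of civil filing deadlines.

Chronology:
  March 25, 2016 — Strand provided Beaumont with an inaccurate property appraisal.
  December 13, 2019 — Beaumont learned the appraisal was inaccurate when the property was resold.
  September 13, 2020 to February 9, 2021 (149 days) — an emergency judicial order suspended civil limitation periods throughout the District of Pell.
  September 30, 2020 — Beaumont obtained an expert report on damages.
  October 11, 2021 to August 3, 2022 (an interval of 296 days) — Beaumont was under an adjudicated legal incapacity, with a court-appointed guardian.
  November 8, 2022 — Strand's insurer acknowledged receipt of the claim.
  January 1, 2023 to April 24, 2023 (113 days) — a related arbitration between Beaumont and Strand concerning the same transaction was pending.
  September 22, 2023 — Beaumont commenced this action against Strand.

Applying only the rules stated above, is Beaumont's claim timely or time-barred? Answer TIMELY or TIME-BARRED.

The claim accrued on December 13, 2019 — the later of the March 25, 2016 act and the December 13, 2019 discovery.
The untolled deadline — 2 years after December 13, 2019 — is December 13, 2021.
The emergency suspension of filing deadlines from September 13, 2020 to February 9, 2021 tolled the period for 149 days, extending the deadline to May 11, 2022.
The plaintiff's legal incapacity from October 11, 2021 to August 3, 2022 tolled the period for 296 days, extending the deadline to March 3, 2023.
Because the pending related arbitration ran from January 1, 2023 to April 24, 2023, the deadline is extended by 113 days to June 24, 2023.
The other events in the timeline have no effect on the limitation period under the stated rules.
Beaumont filed on September 22, 2023, after the June 24, 2023 deadline, so the action is time-barred.

TIME-BARRED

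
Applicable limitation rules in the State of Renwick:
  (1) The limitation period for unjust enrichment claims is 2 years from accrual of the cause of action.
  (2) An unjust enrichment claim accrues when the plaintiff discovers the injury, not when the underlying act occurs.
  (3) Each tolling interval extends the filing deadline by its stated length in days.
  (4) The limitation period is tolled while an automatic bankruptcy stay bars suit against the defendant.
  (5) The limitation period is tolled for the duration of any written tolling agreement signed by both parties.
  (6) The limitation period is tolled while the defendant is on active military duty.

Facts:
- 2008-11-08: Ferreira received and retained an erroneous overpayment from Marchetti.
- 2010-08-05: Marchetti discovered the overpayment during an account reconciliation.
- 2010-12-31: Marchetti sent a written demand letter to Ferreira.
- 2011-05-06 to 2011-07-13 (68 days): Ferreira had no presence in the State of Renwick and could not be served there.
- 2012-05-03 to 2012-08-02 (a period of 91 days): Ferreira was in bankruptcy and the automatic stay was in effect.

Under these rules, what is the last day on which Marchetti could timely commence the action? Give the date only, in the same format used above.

2012-11-04

Accrual is tied to discovery, so the period began on 2010-08-05 rather than on 2008-11-08 when the act occurred.
2 years from 2010-08-05 is 2012-08-05.
The automatic bankruptcy stay from 2012-05-03 to 2012-08-02 tolled the period for 91 days, extending the deadline to 2012-11-04.
No stated provision tolls the period for the defendant's absence, so the interval from 2011-05-06 to 2011-07-13 has no effect on the deadline.
The other events in the timeline have no effect on the limitation period under the stated rules.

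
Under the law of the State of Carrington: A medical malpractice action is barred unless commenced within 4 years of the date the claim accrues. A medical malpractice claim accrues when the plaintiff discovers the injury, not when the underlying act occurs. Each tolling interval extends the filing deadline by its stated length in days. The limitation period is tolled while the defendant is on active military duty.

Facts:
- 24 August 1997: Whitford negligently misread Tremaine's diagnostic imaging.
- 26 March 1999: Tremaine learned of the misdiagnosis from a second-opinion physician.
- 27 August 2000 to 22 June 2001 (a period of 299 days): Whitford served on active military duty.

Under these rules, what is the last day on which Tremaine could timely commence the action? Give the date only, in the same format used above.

19 January 2004

Accrual is tied to discovery, so the period began on 26 March 1999 rather than on 24 August 1997 when the act occurred.
Adding the 4 years base period to 26 March 1999 gives a deadline of 26 March 2003, before any tolling.
Because the defendant's active military service ran from 27 August 2000 to 22 June 2001, the deadline is extended by 299 days to 19 January 2004.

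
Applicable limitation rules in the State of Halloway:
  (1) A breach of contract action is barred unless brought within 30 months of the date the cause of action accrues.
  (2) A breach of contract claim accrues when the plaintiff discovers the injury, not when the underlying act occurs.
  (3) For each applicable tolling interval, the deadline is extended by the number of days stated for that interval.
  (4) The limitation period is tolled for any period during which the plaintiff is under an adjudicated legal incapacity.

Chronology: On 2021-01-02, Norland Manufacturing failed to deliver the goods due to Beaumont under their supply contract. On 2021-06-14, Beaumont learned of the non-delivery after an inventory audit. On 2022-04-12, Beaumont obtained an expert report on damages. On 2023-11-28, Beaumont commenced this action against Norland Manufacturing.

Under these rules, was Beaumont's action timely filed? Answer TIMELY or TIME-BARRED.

Accrual is tied to discovery, so the period began on 2021-06-14 rather than on 2021-01-02 when the act occurred.
Adding the 30 months base period to 2021-06-14 gives a deadline of 2023-12-14, before any tolling.
The other events in the timeline have no effect on the limitation period under the stated rules.
Beaumont filed on 2023-11-28, before the 2023-12-14 deadline, so the action is timely.

TIMELY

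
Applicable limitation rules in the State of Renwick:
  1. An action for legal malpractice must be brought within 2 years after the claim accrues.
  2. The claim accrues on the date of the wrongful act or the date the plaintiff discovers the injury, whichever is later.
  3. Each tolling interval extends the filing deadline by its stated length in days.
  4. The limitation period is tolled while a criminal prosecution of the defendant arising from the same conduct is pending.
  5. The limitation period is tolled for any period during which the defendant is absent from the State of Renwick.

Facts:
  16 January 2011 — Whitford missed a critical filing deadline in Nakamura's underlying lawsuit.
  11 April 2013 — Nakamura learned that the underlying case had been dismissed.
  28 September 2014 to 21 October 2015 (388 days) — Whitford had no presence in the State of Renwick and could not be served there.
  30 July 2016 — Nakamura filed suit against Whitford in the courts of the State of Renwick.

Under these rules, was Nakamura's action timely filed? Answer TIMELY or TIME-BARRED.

TIME-BARRED

Because discovery on 11 April 2013 post-dates the 16 January 2011 act, accrual under the later-of rule falls on 11 April 2013.
Adding the 2 years base period to 11 April 2013 gives a deadline of 11 April 2015, before any tolling.
Because the defendant's absence from the jurisdiction ran from 28 September 2014 to 21 October 2015, the deadline is extended by 388 days to 3 May 2016.
Nakamura filed on 30 July 2016, after the 3 May 2016 deadline, so the action is time-barred.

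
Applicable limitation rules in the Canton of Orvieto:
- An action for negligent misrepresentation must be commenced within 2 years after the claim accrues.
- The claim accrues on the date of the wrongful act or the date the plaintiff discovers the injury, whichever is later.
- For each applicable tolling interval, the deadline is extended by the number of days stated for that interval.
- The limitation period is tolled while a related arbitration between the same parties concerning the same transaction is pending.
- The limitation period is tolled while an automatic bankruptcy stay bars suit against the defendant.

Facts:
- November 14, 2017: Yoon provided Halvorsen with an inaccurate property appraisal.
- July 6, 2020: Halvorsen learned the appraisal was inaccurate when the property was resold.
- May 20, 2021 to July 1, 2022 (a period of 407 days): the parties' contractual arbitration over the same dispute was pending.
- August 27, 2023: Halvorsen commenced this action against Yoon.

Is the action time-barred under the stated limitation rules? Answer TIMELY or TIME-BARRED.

TIME-BARRED

Taking the later of the act (November 14, 2017) and discovery (July 6, 2020), the claim accrued on July 6, 2020.
The untolled deadline — 2 years after July 6, 2020 — is July 6, 2022.
Because the pending related arbitration ran from May 20, 2021 to July 1, 2022, the deadline is extended by 407 days to August 17, 2023.
Filing on August 27, 2023 missed the August 17, 2023 deadline — the action is time-barred.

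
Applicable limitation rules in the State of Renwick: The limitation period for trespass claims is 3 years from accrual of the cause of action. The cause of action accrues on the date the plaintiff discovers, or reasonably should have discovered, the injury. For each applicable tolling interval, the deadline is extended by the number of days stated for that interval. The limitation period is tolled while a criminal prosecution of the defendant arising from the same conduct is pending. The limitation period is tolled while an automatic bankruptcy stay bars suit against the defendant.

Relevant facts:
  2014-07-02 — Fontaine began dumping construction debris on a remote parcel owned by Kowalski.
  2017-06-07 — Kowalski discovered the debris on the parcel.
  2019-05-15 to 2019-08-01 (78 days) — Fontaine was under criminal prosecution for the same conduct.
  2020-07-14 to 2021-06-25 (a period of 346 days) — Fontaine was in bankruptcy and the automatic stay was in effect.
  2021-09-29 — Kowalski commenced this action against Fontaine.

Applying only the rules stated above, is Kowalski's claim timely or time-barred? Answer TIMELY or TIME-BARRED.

TIME-BARRED

The claim did not accrue until Kowalski discovered the injury on 2017-06-07; the 2014-07-02 act date does not start the clock under the stated rule.
The untolled deadline — 3 years after 2017-06-07 — is 2020-06-07.
The pending criminal prosecution from 2019-05-15 to 2019-08-01 tolled the period for 78 days, extending the deadline to 2020-08-24.
The automatic bankruptcy stay from 2020-07-14 to 2021-06-25 tolled the period for 346 days, extending the deadline to 2021-08-05.
Filing on 2021-09-29 missed the 2021-08-05 deadline — the action is time-barred.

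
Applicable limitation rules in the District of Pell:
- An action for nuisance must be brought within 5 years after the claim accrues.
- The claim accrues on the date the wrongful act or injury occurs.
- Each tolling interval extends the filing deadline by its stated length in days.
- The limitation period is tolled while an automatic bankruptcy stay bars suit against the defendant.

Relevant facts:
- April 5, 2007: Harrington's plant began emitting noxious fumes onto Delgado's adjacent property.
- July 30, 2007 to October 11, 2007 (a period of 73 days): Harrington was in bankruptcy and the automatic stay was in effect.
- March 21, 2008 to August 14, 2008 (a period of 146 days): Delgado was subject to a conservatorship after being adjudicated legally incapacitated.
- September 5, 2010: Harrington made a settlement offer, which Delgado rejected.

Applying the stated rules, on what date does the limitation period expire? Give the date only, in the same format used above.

June 17, 2012

The limitation period began to run on April 5, 2007.
The untolled deadline — 5 years after April 5, 2007 — is April 5, 2012.
The period was tolled for 73 days by the automatic bankruptcy stay (July 30, 2007 to October 11, 2007), pushing the deadline to June 17, 2012.
Although the plaintiff's incapacity ran from March 21, 2008 to August 14, 2008, the stated rules do not make that a tolling event, so it is disregarded.
The other events in the timeline have no effect on the limitation period under the stated rules.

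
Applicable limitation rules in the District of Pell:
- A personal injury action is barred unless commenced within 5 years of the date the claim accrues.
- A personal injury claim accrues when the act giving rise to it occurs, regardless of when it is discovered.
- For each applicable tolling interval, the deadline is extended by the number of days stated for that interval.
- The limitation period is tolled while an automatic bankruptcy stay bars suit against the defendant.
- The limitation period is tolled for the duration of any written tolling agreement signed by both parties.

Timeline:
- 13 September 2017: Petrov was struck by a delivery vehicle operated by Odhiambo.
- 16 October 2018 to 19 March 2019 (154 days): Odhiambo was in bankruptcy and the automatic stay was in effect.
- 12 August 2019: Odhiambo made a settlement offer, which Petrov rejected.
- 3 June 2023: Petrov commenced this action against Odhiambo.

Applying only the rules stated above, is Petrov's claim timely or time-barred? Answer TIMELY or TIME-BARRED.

TIME-BARRED

The claim accrued on 13 September 2017, when the wrongful act occurred.
5 years from 13 September 2017 is 13 September 2022.
The automatic bankruptcy stay from 16 October 2018 to 19 March 2019 tolled the period for 154 days, extending the deadline to 14 February 2023.
None of the other events listed affects the running of the period under the stated rules.
The 3 June 2023 filing falls after the 14 February 2023 deadline; the claim is time-barred.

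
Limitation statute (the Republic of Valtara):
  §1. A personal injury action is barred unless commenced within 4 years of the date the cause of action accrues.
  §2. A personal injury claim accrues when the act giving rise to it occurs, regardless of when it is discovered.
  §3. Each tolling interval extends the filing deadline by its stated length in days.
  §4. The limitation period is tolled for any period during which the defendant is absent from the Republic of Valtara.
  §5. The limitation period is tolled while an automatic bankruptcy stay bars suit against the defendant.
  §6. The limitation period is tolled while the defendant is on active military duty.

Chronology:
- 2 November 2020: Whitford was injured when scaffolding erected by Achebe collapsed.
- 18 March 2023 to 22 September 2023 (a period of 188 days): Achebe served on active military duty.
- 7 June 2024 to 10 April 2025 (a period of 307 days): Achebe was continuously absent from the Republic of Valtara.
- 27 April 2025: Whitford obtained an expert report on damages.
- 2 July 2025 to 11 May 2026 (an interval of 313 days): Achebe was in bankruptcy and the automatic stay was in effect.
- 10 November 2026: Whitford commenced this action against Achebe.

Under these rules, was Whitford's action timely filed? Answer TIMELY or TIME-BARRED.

TIMELY

The limitation period began to run on 2 November 2020.
Adding the 4 years base period to 2 November 2020 gives a deadline of 2 November 2024, before any tolling.
The period was tolled for 188 days by the defendant's active military service (18 March 2023 to 22 September 2023), pushing the deadline to 9 May 2025.
Because the defendant's absence from the jurisdiction ran from 7 June 2024 to 10 April 2025, the deadline is extended by 307 days to 12 March 2026.
Because the automatic bankruptcy stay ran from 2 July 2025 to 11 May 2026, the deadline is extended by 313 days to 19 January 2027.
Nothing else in the chronology tolls or restarts the period.
Whitford filed on 10 November 2026, before the 19 January 2027 deadline, so the action is timely.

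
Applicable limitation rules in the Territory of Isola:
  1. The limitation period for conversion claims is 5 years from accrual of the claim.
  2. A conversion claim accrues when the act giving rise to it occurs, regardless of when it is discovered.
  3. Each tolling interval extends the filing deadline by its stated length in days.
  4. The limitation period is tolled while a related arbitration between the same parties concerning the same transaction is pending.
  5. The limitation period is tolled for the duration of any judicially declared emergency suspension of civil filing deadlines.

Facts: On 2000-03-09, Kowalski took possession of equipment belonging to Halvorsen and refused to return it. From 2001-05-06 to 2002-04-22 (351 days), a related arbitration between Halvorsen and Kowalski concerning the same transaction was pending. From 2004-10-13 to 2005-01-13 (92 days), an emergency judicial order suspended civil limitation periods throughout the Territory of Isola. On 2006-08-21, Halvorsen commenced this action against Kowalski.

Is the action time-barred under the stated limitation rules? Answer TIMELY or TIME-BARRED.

The claim accrued on 2000-03-09, when the wrongful act occurred.
The untolled deadline — 5 years after 2000-03-09 — is 2005-03-09.
The pending related arbitration from 2001-05-06 to 2002-04-22 tolled the period for 351 days, extending the deadline to 2006-02-23.
Because the emergency suspension of filing deadlines ran from 2004-10-13 to 2005-01-13, the deadline is extended by 92 days to 2006-05-26.
Halvorsen filed on 2006-08-21, after the 2006-05-26 deadline, so the action is time-barred.

TIME-BARRED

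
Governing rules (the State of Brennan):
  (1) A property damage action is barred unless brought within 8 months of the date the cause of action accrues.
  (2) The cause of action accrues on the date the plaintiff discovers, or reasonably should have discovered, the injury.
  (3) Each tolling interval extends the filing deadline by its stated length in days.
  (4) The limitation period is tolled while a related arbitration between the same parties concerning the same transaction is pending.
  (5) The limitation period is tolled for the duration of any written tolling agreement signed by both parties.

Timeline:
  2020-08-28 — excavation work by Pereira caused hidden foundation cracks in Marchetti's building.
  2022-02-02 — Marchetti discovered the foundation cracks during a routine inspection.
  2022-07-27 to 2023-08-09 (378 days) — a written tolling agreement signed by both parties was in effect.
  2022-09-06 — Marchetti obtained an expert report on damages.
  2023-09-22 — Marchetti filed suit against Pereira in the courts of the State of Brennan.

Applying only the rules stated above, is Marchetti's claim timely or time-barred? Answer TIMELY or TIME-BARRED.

TIMELY

The claim did not accrue until Marchetti discovered the injury on 2022-02-02; the 2020-08-28 act date does not start the clock under the stated rule.
The untolled deadline — 8 months after 2022-02-02 — is 2022-10-02.
The written tolling agreement from 2022-07-27 to 2023-08-09 tolled the period for 378 days, extending the deadline to 2023-10-15.
None of the other events listed affects the running of the period under the stated rules.
The 2023-09-22 filing precedes the 2023-10-15 deadline; the claim is timely.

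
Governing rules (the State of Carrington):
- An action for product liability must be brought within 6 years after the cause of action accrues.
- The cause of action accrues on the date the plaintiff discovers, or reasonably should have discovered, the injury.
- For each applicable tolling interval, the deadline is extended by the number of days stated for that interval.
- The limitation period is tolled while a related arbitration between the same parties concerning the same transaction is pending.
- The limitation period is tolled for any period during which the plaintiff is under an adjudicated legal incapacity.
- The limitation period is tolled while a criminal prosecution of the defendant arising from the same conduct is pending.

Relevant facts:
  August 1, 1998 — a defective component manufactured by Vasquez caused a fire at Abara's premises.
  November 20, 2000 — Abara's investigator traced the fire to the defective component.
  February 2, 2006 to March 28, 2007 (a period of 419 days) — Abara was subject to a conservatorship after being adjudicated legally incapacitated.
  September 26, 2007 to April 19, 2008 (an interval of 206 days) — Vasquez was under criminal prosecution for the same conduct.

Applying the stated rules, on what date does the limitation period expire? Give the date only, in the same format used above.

August 6, 2008

Under the discovery rule, the claim accrued on November 20, 2000, when Abara discovered the injury — not on the August 1, 1998 date of the underlying act.
6 years from November 20, 2000 is November 20, 2006.
Because the plaintiff's legal incapacity ran from February 2, 2006 to March 28, 2007, the deadline is extended by 419 days to January 13, 2008.
The pending criminal prosecution from September 26, 2007 to April 19, 2008 tolled the period for 206 days, extending the deadline to August 6, 2008.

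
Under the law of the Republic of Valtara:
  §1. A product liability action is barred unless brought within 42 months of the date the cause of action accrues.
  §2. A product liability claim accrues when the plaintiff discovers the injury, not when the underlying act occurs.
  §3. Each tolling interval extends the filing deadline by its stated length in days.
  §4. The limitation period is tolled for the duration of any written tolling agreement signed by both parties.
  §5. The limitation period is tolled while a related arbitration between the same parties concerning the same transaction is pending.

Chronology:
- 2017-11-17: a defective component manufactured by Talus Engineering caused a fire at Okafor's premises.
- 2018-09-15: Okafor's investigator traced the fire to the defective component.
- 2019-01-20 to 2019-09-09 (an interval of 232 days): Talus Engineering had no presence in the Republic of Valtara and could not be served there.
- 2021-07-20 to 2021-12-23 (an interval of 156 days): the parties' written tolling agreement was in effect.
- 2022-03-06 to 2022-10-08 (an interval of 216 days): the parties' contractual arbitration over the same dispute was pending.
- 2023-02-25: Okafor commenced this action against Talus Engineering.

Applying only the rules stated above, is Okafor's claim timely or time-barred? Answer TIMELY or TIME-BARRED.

TIMELY

Under the discovery rule, the claim accrued on 2018-09-15, when Okafor discovered the injury — not on the 2017-11-17 date of the underlying act.
Adding the 42 months base period to 2018-09-15 gives a deadline of 2022-03-15, before any tolling.
The written tolling agreement from 2021-07-20 to 2021-12-23 tolled the period for 156 days, extending the deadline to 2022-08-18.
The period was tolled for 216 days by the pending related arbitration (2022-03-06 to 2022-10-08), pushing the deadline to 2023-03-22.
The defendant's absence from the jurisdiction from 2019-01-20 to 2019-09-09 does not toll the period, because no stated rule makes the defendant's absence a tolling event.
Filing on 2023-02-25 beat the 2023-03-22 deadline — the action is timely.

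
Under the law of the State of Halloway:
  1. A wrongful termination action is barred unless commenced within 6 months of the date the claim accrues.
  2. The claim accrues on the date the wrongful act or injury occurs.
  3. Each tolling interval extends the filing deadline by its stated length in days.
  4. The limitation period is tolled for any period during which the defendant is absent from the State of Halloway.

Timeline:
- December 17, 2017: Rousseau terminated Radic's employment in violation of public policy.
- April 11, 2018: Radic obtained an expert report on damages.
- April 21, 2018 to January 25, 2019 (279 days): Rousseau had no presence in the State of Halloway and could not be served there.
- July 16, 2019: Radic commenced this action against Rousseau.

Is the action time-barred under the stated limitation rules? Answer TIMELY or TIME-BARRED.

The claim accrued on December 17, 2017, the date of the act.
Adding the 6 months base period to December 17, 2017 gives a deadline of June 17, 2018, before any tolling.
Because the defendant's absence from the jurisdiction ran from April 21, 2018 to January 25, 2019, the deadline is extended by 279 days to March 23, 2019.
Nothing else in the chronology tolls or restarts the period.
The July 16, 2019 filing falls after the March 23, 2019 deadline; the claim is time-barred.

TIME-BARRED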